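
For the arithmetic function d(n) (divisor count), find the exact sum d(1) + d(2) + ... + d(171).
Σ_{n ≤ 171} d(n) = 911

Compute d(n) for each 1 ≤ n ≤ 171: d(1) = 1, d(2) = 2, d(3) = 2, d(4) = 3, d(5) = 2, d(6) = 4, d(7) = 2, d(8) = 4, d(9) = 3, d(10) = 4, d(11) = 2, d(12) = 6, d(13) = 2, d(14) = 4, d(15) = 4, d(16) = 5, d(17) = 2, d(18) = 6, d(19) = 2, d(20) = 6, d(21) = 4, d(22) = 4, d(23) = 2, d(24) = 8, d(25) = 3, d(26) = 4, d(27) = 4, d(28) = 6, d(29) = 2, d(30) = 8, d(31) = 2, d(32) = 6, d(33) = 4, d(34) = 4, d(35) = 4, d(36) = 9, d(37) = 2, d(38) = 4, d(39) = 4, d(40) = 8, d(41) = 2, d(42) = 8, d(43) = 2, d(44) = 6, d(45) = 6, d(46) = 4, d(47) = 2, d(48) = 10, d(49) = 3, d(50) = 6, d(51) = 4, d(52) = 6, d(53) = 2, d(54) = 8, d(55) = 4, d(56) = 8, d(57) = 4, d(58) = 4, d(59) = 2, d(60) = 12, d(61) = 2, d(62) = 4, d(63) = 6, d(64) = 7, d(65) = 4, d(66) = 8, d(67) = 2, d(68) = 6, d(69) = 4, d(70) = 8, d(71) = 2, d(72) = 12, d(73) = 2, d(74) = 4, d(75) = 6, d(76) = 6, d(77) = 4, d(78) = 8, d(79) = 2, d(80) = 10, d(81) = 5, d(82) = 4, d(83) = 2, d(84) = 12, d(85) = 4, d(86) = 4, d(87) = 4, d(88) = 8, d(89) = 2, d(90) = 12, d(91) = 4, d(92) = 6, d(93) = 4, d(94) = 4, d(95) = 4, d(96) = 12, d(97) = 2, d(98) = 6, d(99) = 6, d(100) = 9, d(101) = 2, d(102) = 8, d(103) = 2, d(104) = 8, d(105) = 8, d(106) = 4, d(107) = 2, d(108) = 12, d(109) = 2, d(110) = 8, d(111) = 4, d(112) = 10, d(113) = 2, d(114) = 8, d(115) = 4, d(116) = 6, d(117) = 6, d(118) = 4, d(119) = 4, d(120) = 16, d(121) = 3, d(122) = 4, d(123) = 4, d(124) = 6, d(125) = 4, d(126) = 12, d(127) = 2, d(128) = 8, d(129) = 4, d(130) = 8, d(131) = 2, d(132) = 12, d(133) = 4, d(134) = 4, d(135) = 8, d(136) = 8, d(137) = 2, d(138) = 8, d(139) = 2, d(140) = 12, d(141) = 4, d(142) = 4, d(143) = 4, d(144) = 15, d(145) = 4, d(146) = 4, d(147) = 6, d(148) = 6, d(149) = 2, d(150) = 12, d(151) = 2, d(152) = 8, d(153) = 6, d(154) = 8, d(155) = 4, d(156) = 12, d(157) = 2, d(158) = 4, d(159) = 4, d(160) = 12, d(161) = 4, d(162) = 10, d(163) = 2, d(164) = 6, d(165) = 8, d(166) = 4, d(167) = 2, d(168) = 16, d(169) = 3, d(170) = 8, d(171) = 6. Summing all 171 values: 911. (Dirichlet's divisor formula: Σ_{n ≤ x} d(n) = x ln(x) + (2γ − 1) x + O(√x). For x = 171, the asymptotic estimate is ≈ 905.63.)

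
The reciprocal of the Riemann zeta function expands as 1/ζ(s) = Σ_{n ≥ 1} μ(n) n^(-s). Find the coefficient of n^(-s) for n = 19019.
μ(19019) = 1

Factor n = 19019 = 7 · 11 · 13 · 19. μ(n) = 0 if any exponent ≥ 2 (not squarefree); otherwise μ(n) = (−1)^{ω(n)} where ω(n) is the number of distinct prime factors. Applying: μ(19019) = 1.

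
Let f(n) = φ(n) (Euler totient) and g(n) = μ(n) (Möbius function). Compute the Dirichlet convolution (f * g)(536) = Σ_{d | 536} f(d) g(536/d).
(φ * μ)(536) = 130

Divisors of 536: [1, 2, 4, 8, 67, 134, 268, 536]. For each d | 536:
  d = 1: φ(1) · μ(536/1) = 1 · 0 = 0
  d = 2: φ(2) · μ(536/2) = 1 · 0 = 0
  d = 4: φ(4) · μ(536/4) = 2 · 1 = 2
  d = 8: φ(8) · μ(536/8) = 4 · -1 = -4
  d = 67: φ(67) · μ(536/67) = 66 · 0 = 0
  d = 134: φ(134) · μ(536/134) = 66 · 0 = 0
  d = 268: φ(268) · μ(536/268) = 132 · -1 = -132
  d = 536: φ(536) · μ(536/536) = 264 · 1 = 264
Summing: (φ * μ)(536) = 0 + 0 + 2 + -4 + 0 + 0 + -132 + 264 = 130.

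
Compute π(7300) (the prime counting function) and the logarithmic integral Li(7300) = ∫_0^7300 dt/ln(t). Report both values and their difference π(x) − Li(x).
π(7300) = 930;  Li(7300) ≈ 948.13;  π(x) − Li(x) ≈ -18.13.

Direct count of primes ≤ 7300 gives π(7300) = 930. Numerical evaluation of the logarithmic integral gives Li(7300) ≈ 948.13. The difference π(x) − Li(x) ≈ -18.13 is typically negative for small/moderate x (Li(x) overestimates), though Littlewood's theorem shows this sign changes infinitely often.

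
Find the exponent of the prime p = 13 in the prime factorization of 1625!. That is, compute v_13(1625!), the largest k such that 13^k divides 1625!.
v_13(1625!) = 134

Legendre's formula: v_p(n!) = Σ_{k ≥ 1} ⌊n / p^k⌋. For p = 13, n = 1625, the terms are:
  ⌊1625/13^1⌋ = ⌊1625/13⌋ = 125
  ⌊1625/13^2⌋ = ⌊1625/169⌋ = 9
(the next term ⌊1625/13^3⌋ = 0, terminating the sum). Summing: v_13(1625!) = 125 + 9 = 134.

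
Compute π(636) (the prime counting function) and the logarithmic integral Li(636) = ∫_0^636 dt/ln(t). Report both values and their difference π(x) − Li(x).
π(636) = 115;  Li(636) ≈ 123.25;  π(x) − Li(x) ≈ -8.25.

Direct count of primes ≤ 636 gives π(636) = 115. Numerical evaluation of the logarithmic integral gives Li(636) ≈ 123.25. The difference π(x) − Li(x) ≈ -8.25 is typically negative for small/moderate x (Li(x) overestimates), though Littlewood's theorem shows this sign changes infinitely often.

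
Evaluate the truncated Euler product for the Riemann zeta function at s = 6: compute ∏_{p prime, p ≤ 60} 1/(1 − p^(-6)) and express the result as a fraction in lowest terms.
∏ = 4770739572296379656394863241102356173984421633090039451960419477648624277653925987495283/4689410829889825408368231882153932262030763270859585875623809572192922480840433054253056

The primes p ≤ 60 are [2, 3, 5, 7, 11, 13, 17, 19, 23, 29, 31, 37, 41, 43, 47, 53, 59]. For each prime, (1 − 1/p^6)^(-1) = p^6 / (p^6 − 1). The product is (1 − 1/2^6)^(-1), (1 − 1/3^6)^(-1), (1 − 1/5^6)^(-1), (1 − 1/7^6)^(-1), (1 − 1/11^6)^(-1), (1 − 1/13^6)^(-1), (1 − 1/17^6)^(-1), (1 − 1/19^6)^(-1), (1 − 1/23^6)^(-1), (1 − 1/29^6)^(-1), (1 − 1/31^6)^(-1), (1 − 1/37^6)^(-1), (1 − 1/41^6)^(-1), (1 − 1/43^6)^(-1), (1 − 1/47^6)^(-1), (1 − 1/53^6)^(-1), (1 − 1/59^6)^(-1) = ∏ p^6 / (p^6 − 1) = 4770739572296379656394863241102356173984421633090039451960419477648624277653925987495283/4689410829889825408368231882153932262030763270859585875623809572192922480840433054253056.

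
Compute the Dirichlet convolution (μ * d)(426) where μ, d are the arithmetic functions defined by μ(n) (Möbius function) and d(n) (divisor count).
(μ * d)(426) = 1

Divisors of 426: [1, 2, 3, 6, 71, 142, 213, 426]. For each d | 426:
  d = 1: μ(1) · d(426/1) = 1 · 8 = 8
  d = 2: μ(2) · d(426/2) = -1 · 4 = -4
  d = 3: μ(3) · d(426/3) = -1 · 4 = -4
  d = 6: μ(6) · d(426/6) = 1 · 2 = 2
  d = 71: μ(71) · d(426/71) = -1 · 4 = -4
  d = 142: μ(142) · d(426/142) = 1 · 2 = 2
  d = 213: μ(213) · d(426/213) = 1 · 2 = 2
  d = 426: μ(426) · d(426/426) = -1 · 1 = -1
Summing: (μ * d)(426) = 8 + -4 + -4 + 2 + -4 + 2 + 2 + -1 = 1.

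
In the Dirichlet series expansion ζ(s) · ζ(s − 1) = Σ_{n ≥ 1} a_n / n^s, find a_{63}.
σ(63) = 104

In the product (Σ m^0/m^s)(Σ k / k^s) = Σ (Σ_{d | n} d) / n^s, the coefficient of 1/n^s is σ(n) = Σ_{d | n} d. For n = 63, divisors are [1, 3, 7, 9, 21, 63]; summing: σ(63) = 104.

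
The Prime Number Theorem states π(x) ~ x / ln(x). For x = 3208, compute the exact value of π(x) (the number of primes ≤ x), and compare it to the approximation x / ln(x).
π(3208) = 453;  x/ln(x) ≈ 397.35;  relative error ≈ 12.28%.

Directly count primes up to 3208: π(3208) = 453. The PNT approximation gives 3208/ln(3208) ≈ 3208/8.07340 ≈ 397.35. Relative error (π(x) − x/ln(x)) / π(x) ≈ 12.28%; the approximation is known to undercount slightly (Li(x) is a better estimate).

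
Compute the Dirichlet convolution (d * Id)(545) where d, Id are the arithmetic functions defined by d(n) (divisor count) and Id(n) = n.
(d * Id)(545) = 777

Divisors of 545: [1, 5, 109, 545]. For each d | 545:
  d = 1: d(1) · Id(545/1) = 1 · 545 = 545
  d = 5: d(5) · Id(545/5) = 2 · 109 = 218
  d = 109: d(109) · Id(545/109) = 2 · 5 = 10
  d = 545: d(545) · Id(545/545) = 4 · 1 = 4
Summing: (d * Id)(545) = 545 + 218 + 10 + 4 = 777.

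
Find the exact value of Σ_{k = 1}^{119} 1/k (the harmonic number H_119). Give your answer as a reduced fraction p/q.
H_119 = 93164933029543732588289222815367988877515840444049/17379782769567790172972927968296006432665936992320

Direct summation: H_119 = 1 + 1/2 + ... + 1/119. The least common denominator is lcm(1, ..., 119) = 955888052326228459513511038256280353796626534577600; over this denominator the numerator is 955888052326228459513511038256280353796626534577600 + 477944026163114229756755519128140176898313267288800 + 318629350775409486504503679418760117932208844859200 + 238972013081557114878377759564070088449156633644400 + 191177610465245691902702207651256070759325306915520 + 159314675387704743252251839709380058966104422429600 + 136555436046604065644787291179468621970946647796800 + 119486006540778557439188879782035044224578316822200 + 106209783591803162168167893139586705977402948286400 + 95588805232622845951351103825628035379662653457760 + 86898913847838950864864639841480032163329684961600 + 79657337693852371626125919854690029483052211214800 + 73529850178940650731808541404329257984355887275200 + 68277718023302032822393645589734310985473323898400 + 63725870155081897300900735883752023586441768971840 + 59743003270389278719594439891017522112289158411100 + 56228708960366379971383002250369432576272149092800 + 53104891795901581084083946569793352988701474143200 + 50309897490854129448079528329277913357717186030400 + 47794402616311422975675551912814017689831326728880 + 45518478682201355214929097059822873990315549265600 + 43449456923919475432432319920740016081664842480800 + 41560350101140367804935262532881754512896805851200 + 39828668846926185813062959927345014741526105607400 + 38235522093049138380540441530251214151865061383104 + 36764925089470325365904270702164628992177943637600 + 35403261197267720722722631046528901992467649428800 + 34138859011651016411196822794867155492736661949200 + 32961656976766498603914173732975184613676777054400 + 31862935077540948650450367941876011793220884485920 + 30835098462136401919790678653428398509568597889600 + 29871501635194639359797219945508761056144579205550 + 28966304615946316954954879947160010721109894987200 + 28114354480183189985691501125184716288136074546400 + 27311087209320813128957458235893724394189329559360 + 26552445897950790542041973284896676494350737071600 + 25834812225033201608473271304223793345854771204800 + 25154948745427064724039764164638956678858593015200 + 24509950059646883577269513801443085994785295758400 + 23897201308155711487837775956407008844915663364440 + 23314342739664108768622220445275130580405525233600 + 22759239341100677607464548529911436995157774632800 + 22229954705261126965430489261773961716200617083200 + 21724728461959737716216159960370008040832421240400 + 21241956718360632433633578627917341195480589657280 + 20780175050570183902467631266440877256448402925600 + 20338043666515499138585341239495326676523968820800 + 19914334423463092906531479963672507370763052803700 + 19507919435229152234969613025638374567278092542400 + 19117761046524569190270220765125607075932530691552 + 18742902986788793323794334083456477525424049697600 + 18382462544735162682952135351082314496088971818800 + 18035623628796763387047378080307176486728802539200 + 17701630598633860361361315523264450996233824714400 + 17379782769567790172972927968296006432665936992320 + 17069429505825508205598411397433577746368330974600 + 16769965830284709816026509443092637785905728676800 + 16480828488383249301957086866487592306838388527200 + 16201492412308956940906966750106446674519093806400 + 15931467538770474325225183970938005896610442242960 + 15670295939774237041205098987807874652403713681600 + 15417549231068200959895339326714199254784298944800 + 15172826227400451738309699019940957996771849755200 + 14935750817597319679898609972754380528072289602775 + 14705970035788130146361708280865851596871177455040 + 14483152307973158477477439973580005360554947493600 + 14266985855615350141992702063526572444725769172800 + 14057177240091594992845750562592358144068037273200 + 13853450033713455934978420844293918170965601950400 + 13655543604660406564478729117946862197094664779680 + 13463212004594767035401563919102540194318683585600 + 13276222948975395271020986642448338247175368535800 + 13094356881181211774157685455565484298583925131200 + 12917406112516600804236635652111896672927385602400 + 12745174031016379460180147176750404717288353794368 + 12577474372713532362019882082319478339429296507600 + 12414130549691278694980662834497147451904240708800 + 12254975029823441788634756900721542997392647879200 + 12099848763623145057133051117168105744261095374400 + 11948600654077855743918887978203504422457831682220 + 11801087065755906907574210348842967330822549809600 + 11657171369832054384311110222637565290202762616800 + 11516723522002752524259169135617835587911163067200 + 11379619670550338803732274264955718497578887316400 + 11245741792073275994276600450073886515254429818560 + 11114977352630563482715244630886980858100308541600 + 10987218992255499534638057910991728204558925684800 + 10862364230979868858108079980185004020416210620200 + 10740315194676724264196753238834610716816028478400 + 10620978359180316216816789313958670597740294828640 + 10504264311277235818829791629189893997765126753600 + 10390087525285091951233815633220438628224201462800 + 10278366154045467306596892884476132836522865963200 + 10169021833257749569292670619747663338261984410400 + 10061979498170825889615905665855582671543437206080 + 9957167211731546453265739981836253685381526401850 + 9854516003363179994984649878930725296872438500800 + 9753959717614576117484806512819187283639046271200 + 9655434871982105651651626649053336907036631662400 + 9558880523262284595135110382562803537966265345776 + 9464238141843846133797138992636439146501252817600 + 9371451493394396661897167041728238762712024848800 + 9280466527439111257412728526760003434918704219200 + 9191231272367581341476067675541157248044485909400 + 9103695736440271042985819411964574798063109853120 + 9017811814398381693523689040153588243364401269600 + 8933533199310546350593561105198881811183425556800 + 8850815299316930180680657761632225498116912357200 + 8769615158956224399206523286754865631161711326400 + 8689891384783895086486463984148003216332968496160 + 8611604075011067202824423768074597781951590401600 + 8534714752912754102799205698716788873184165487300 + 8459186303771933270031071135011330564571916235200 + 8384982915142354908013254721546318892952864338400 + 8312070020228073560987052506576350902579361170240 + 8240414244191624650978543433243796153419194263600 + 8169983353215627859089837933814361998261765252800 + 8100746206154478470453483375053223337259546903200 + 8032672708623768567340428892909918939467449870400 = 5124071316624905292355907254845239388263371224422695, so H_119 = 5124071316624905292355907254845239388263371224422695/955888052326228459513511038256280353796626534577600; reducing by gcd(5124071316624905292355907254845239388263371224422695, 955888052326228459513511038256280353796626534577600) = 55 gives 93164933029543732588289222815367988877515840444049/17379782769567790172972927968296006432665936992320 ≈ 5.36053. (The PNT-adjacent estimate ln(119) + γ ≈ 5.35634 matches within O(1/n).)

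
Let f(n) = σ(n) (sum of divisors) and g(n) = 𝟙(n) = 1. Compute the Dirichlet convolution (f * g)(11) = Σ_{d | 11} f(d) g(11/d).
(σ * 𝟙)(11) = 13

Divisors of 11: [1, 11]. For each d | 11:
  d = 1: σ(1) · 𝟙(11/1) = 1 · 1 = 1
  d = 11: σ(11) · 𝟙(11/11) = 12 · 1 = 12
Summing: (σ * 𝟙)(11) = 1 + 12 = 13.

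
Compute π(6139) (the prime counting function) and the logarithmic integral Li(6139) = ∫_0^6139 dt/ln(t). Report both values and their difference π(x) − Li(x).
π(6139) = 800;  Li(6139) ≈ 816.37;  π(x) − Li(x) ≈ -16.37.

Direct count of primes ≤ 6139 gives π(6139) = 800. Numerical evaluation of the logarithmic integral gives Li(6139) ≈ 816.37. The difference π(x) − Li(x) ≈ -16.37 is typically negative for small/moderate x (Li(x) overestimates), though Littlewood's theorem shows this sign changes infinitely often.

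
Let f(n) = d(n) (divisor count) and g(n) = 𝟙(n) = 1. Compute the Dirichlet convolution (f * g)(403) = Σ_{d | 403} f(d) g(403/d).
(d * 𝟙)(403) = 9

Divisors of 403: [1, 13, 31, 403]. For each d | 403:
  d = 1: d(1) · 𝟙(403/1) = 1 · 1 = 1
  d = 13: d(13) · 𝟙(403/13) = 2 · 1 = 2
  d = 31: d(31) · 𝟙(403/31) = 2 · 1 = 2
  d = 403: d(403) · 𝟙(403/403) = 4 · 1 = 4
Summing: (d * 𝟙)(403) = 1 + 2 + 2 + 4 = 9.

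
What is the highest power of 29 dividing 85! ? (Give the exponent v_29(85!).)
v_29(85!) = 2

Legendre's formula: v_p(n!) = Σ_{k ≥ 1} ⌊n / p^k⌋. For p = 29, n = 85, the terms are:
  ⌊85/29^1⌋ = ⌊85/29⌋ = 2
(the next term ⌊85/29^2⌋ = 0, terminating the sum). Summing: v_29(85!) = 2 = 2.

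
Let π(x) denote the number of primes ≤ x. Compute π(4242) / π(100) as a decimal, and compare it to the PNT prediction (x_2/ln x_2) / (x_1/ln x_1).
π(4242)/π(100) = 581/25 ≈ 23.2400;  PNT prediction ≈ 23.3876.

π(100) = 25 and π(4242) = 581, so π(4242)/π(100) ≈ 23.2400. The PNT-predicted ratio is (4242/ln(4242)) / (100/ln(100)) ≈ 23.3876. The two agree to within a few percent, as expected.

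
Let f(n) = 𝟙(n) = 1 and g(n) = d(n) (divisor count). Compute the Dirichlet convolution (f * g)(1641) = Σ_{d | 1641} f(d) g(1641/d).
(𝟙 * d)(1641) = 9

Divisors of 1641: [1, 3, 547, 1641]. For each d | 1641:
  d = 1: 𝟙(1) · d(1641/1) = 1 · 4 = 4
  d = 3: 𝟙(3) · d(1641/3) = 1 · 2 = 2
  d = 547: 𝟙(547) · d(1641/547) = 1 · 2 = 2
  d = 1641: 𝟙(1641) · d(1641/1641) = 1 · 1 = 1
Summing: (𝟙 * d)(1641) = 4 + 2 + 2 + 1 = 9.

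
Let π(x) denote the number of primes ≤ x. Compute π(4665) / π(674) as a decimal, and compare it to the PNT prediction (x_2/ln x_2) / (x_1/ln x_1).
π(4665)/π(674) = 631/122 ≈ 5.1721;  PNT prediction ≈ 5.3363.

π(674) = 122 and π(4665) = 631, so π(4665)/π(674) ≈ 5.1721. The PNT-predicted ratio is (4665/ln(4665)) / (674/ln(674)) ≈ 5.3363. The two agree to within a few percent, as expected.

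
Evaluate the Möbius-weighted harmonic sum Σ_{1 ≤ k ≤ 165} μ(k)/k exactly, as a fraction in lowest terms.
Σ μ(k)/k = 39559613656892389988868176705313193612521402770457442247492939/5766152219975951659023630035336134306565384015606066319856068810

Values of μ(k) for 1 ≤ k ≤ 165: μ(1) = 1, μ(2) = -1, μ(3) = -1, μ(5) = -1, μ(6) = 1, μ(7) = -1, μ(10) = 1, μ(11) = -1, μ(13) = -1, μ(14) = 1, μ(15) = 1, μ(17) = -1, μ(19) = -1, μ(21) = 1, μ(22) = 1, μ(23) = -1, μ(26) = 1, μ(29) = -1, μ(30) = -1, μ(31) = -1, μ(33) = 1, μ(34) = 1, μ(35) = 1, μ(37) = -1, μ(38) = 1, μ(39) = 1, μ(41) = -1, μ(42) = -1, μ(43) = -1, μ(46) = 1, μ(47) = -1, μ(51) = 1, μ(53) = -1, μ(55) = 1, μ(57) = 1, μ(58) = 1, μ(59) = -1, μ(61) = -1, μ(62) = 1, μ(65) = 1, μ(66) = -1, μ(67) = -1, μ(69) = 1, μ(70) = -1, μ(71) = -1, μ(73) = -1, μ(74) = 1, μ(77) = 1, μ(78) = -1, μ(79) = -1, μ(82) = 1, μ(83) = -1, μ(85) = 1, μ(86) = 1, μ(87) = 1, μ(89) = -1, μ(91) = 1, μ(93) = 1, μ(94) = 1, μ(95) = 1, μ(97) = -1, μ(101) = -1, μ(102) = -1, μ(103) = -1, μ(105) = -1, μ(106) = 1, μ(107) = -1, μ(109) = -1, μ(110) = -1, μ(111) = 1, μ(113) = -1, μ(114) = -1, μ(115) = 1, μ(118) = 1, μ(119) = 1, μ(122) = 1, μ(123) = 1, μ(127) = -1, μ(129) = 1, μ(130) = -1, μ(131) = -1, μ(133) = 1, μ(134) = 1, μ(137) = -1, μ(138) = -1, μ(139) = -1, μ(141) = 1, μ(142) = 1, μ(143) = 1, μ(145) = 1, μ(146) = 1, μ(149) = -1, μ(151) = -1, μ(154) = -1, μ(155) = 1, μ(157) = -1, μ(158) = 1, μ(159) = 1, μ(161) = 1, μ(163) = -1, μ(165) = -1, with μ = 0 on non-squarefree integers. Summing μ(k)/k for k where μ(k) ≠ 0 gives 39559613656892389988868176705313193612521402770457442247492939/5766152219975951659023630035336134306565384015606066319856068810 ≈ 0.0069. (PNT ⟺ this sum → 0 as n → ∞.)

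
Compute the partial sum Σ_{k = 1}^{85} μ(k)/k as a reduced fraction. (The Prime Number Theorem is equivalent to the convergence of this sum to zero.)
Σ μ(k)/k = -594294471063948716523503740771/44510752614879308559270669665465

Values of μ(k) for 1 ≤ k ≤ 85: μ(1) = 1, μ(2) = -1, μ(3) = -1, μ(5) = -1, μ(6) = 1, μ(7) = -1, μ(10) = 1, μ(11) = -1, μ(13) = -1, μ(14) = 1, μ(15) = 1, μ(17) = -1, μ(19) = -1, μ(21) = 1, μ(22) = 1, μ(23) = -1, μ(26) = 1, μ(29) = -1, μ(30) = -1, μ(31) = -1, μ(33) = 1, μ(34) = 1, μ(35) = 1, μ(37) = -1, μ(38) = 1, μ(39) = 1, μ(41) = -1, μ(42) = -1, μ(43) = -1, μ(46) = 1, μ(47) = -1, μ(51) = 1, μ(53) = -1, μ(55) = 1, μ(57) = 1, μ(58) = 1, μ(59) = -1, μ(61) = -1, μ(62) = 1, μ(65) = 1, μ(66) = -1, μ(67) = -1, μ(69) = 1, μ(70) = -1, μ(71) = -1, μ(73) = -1, μ(74) = 1, μ(77) = 1, μ(78) = -1, μ(79) = -1, μ(82) = 1, μ(83) = -1, μ(85) = 1, with μ = 0 on non-squarefree integers. Summing μ(k)/k for k where μ(k) ≠ 0 gives -594294471063948716523503740771/44510752614879308559270669665465 ≈ -0.0134. (PNT ⟺ this sum → 0 as n → ∞.)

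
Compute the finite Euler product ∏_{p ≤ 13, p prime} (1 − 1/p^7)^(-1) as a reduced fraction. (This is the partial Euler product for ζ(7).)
∏ = 3823532992398595385956921875/3791873603058129477401581447

The primes p ≤ 13 are [2, 3, 5, 7, 11, 13]. For each prime, (1 − 1/p^7)^(-1) = p^7 / (p^7 − 1). The product is (1 − 1/2^7)^(-1), (1 − 1/3^7)^(-1), (1 − 1/5^7)^(-1), (1 − 1/7^7)^(-1), (1 − 1/11^7)^(-1), (1 − 1/13^7)^(-1) = ∏ p^7 / (p^7 − 1) = 3823532992398595385956921875/3791873603058129477401581447.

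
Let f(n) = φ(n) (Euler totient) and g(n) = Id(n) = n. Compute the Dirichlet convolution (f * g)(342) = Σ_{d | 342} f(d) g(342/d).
(φ * Id)(342) = 2331

Divisors of 342: [1, 2, 3, 6, 9, 18, 19, 38, 57, 114, 171, 342]. For each d | 342:
  d = 1: φ(1) · Id(342/1) = 1 · 342 = 342
  d = 2: φ(2) · Id(342/2) = 1 · 171 = 171
  d = 3: φ(3) · Id(342/3) = 2 · 114 = 228
  d = 6: φ(6) · Id(342/6) = 2 · 57 = 114
  d = 9: φ(9) · Id(342/9) = 6 · 38 = 228
  d = 18: φ(18) · Id(342/18) = 6 · 19 = 114
  d = 19: φ(19) · Id(342/19) = 18 · 18 = 324
  d = 38: φ(38) · Id(342/38) = 18 · 9 = 162
  d = 57: φ(57) · Id(342/57) = 36 · 6 = 216
  d = 114: φ(114) · Id(342/114) = 36 · 3 = 108
  d = 171: φ(171) · Id(342/171) = 108 · 2 = 216
  d = 342: φ(342) · Id(342/342) = 108 · 1 = 108
Summing: (φ * Id)(342) = 342 + 171 + 228 + 114 + 228 + 114 + 324 + 162 + 216 + 108 + 216 + 108 = 2331.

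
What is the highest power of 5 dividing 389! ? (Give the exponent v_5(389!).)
v_5(389!) = 95

Legendre's formula: v_p(n!) = Σ_{k ≥ 1} ⌊n / p^k⌋. For p = 5, n = 389, the terms are:
  ⌊389/5^1⌋ = ⌊389/5⌋ = 77
  ⌊389/5^2⌋ = ⌊389/25⌋ = 15
  ⌊389/5^3⌋ = ⌊389/125⌋ = 3
(the next term ⌊389/5^4⌋ = 0, terminating the sum). Summing: v_5(389!) = 77 + 15 + 3 = 95.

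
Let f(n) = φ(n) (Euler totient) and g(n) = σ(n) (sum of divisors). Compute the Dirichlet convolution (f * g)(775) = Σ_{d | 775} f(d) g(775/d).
(φ * σ)(775) = 4650

Divisors of 775: [1, 5, 25, 31, 155, 775]. For each d | 775:
  d = 1: φ(1) · σ(775/1) = 1 · 992 = 992
  d = 5: φ(5) · σ(775/5) = 4 · 192 = 768
  d = 25: φ(25) · σ(775/25) = 20 · 32 = 640
  d = 31: φ(31) · σ(775/31) = 30 · 31 = 930
  d = 155: φ(155) · σ(775/155) = 120 · 6 = 720
  d = 775: φ(775) · σ(775/775) = 600 · 1 = 600
Summing: (φ * σ)(775) = 992 + 768 + 640 + 930 + 720 + 600 = 4650.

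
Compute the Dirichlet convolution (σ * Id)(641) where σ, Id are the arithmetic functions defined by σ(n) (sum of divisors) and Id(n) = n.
(σ * Id)(641) = 1283

Divisors of 641: [1, 641]. For each d | 641:
  d = 1: σ(1) · Id(641/1) = 1 · 641 = 641
  d = 641: σ(641) · Id(641/641) = 642 · 1 = 642
Summing: (σ * Id)(641) = 641 + 642 = 1283.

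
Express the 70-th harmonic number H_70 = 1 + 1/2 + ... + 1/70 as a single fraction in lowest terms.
H_70 = 42535343474848157886823113473/8801320137209899102584580800

Direct summation: H_70 = 1 + 1/2 + ... + 1/70. The least common denominator is lcm(1, ..., 70) = 79211881234889091923261227200; over this denominator the numerator is 79211881234889091923261227200 + 39605940617444545961630613600 + 26403960411629697307753742400 + 19802970308722272980815306800 + 15842376246977818384652245440 + 13201980205814848653876871200 + 11315983033555584560465889600 + 9901485154361136490407653400 + 8801320137209899102584580800 + 7921188123488909192326122720 + 7201080112262644720296475200 + 6600990102907424326938435600 + 6093221633453007071020094400 + 5657991516777792280232944800 + 5280792082325939461550748480 + 4950742577180568245203826700 + 4659522425581711289603601600 + 4400660068604949551292290400 + 4169046380783636417013748800 + 3960594061744454596163061360 + 3771994344518528186821963200 + 3600540056131322360148237600 + 3443994836299525735793966400 + 3300495051453712163469217800 + 3168475249395563676930449088 + 3046610816726503535510047200 + 2933773379069966367528193600 + 2828995758388896140116472400 + 2731444180513416962871076800 + 2640396041162969730775374240 + 2555221975319002965266491200 + 2475371288590284122601913350 + 2400360037420881573432158400 + 2329761212790855644801800800 + 2263196606711116912093177920 + 2200330034302474775646145200 + 2140861654997002484412465600 + 2084523190391818208506874400 + 2031073877817669023673364800 + 1980297030872227298081530680 + 1931997103289977851786859200 + 1885997172259264093410981600 + 1842136772904397486587470400 + 1800270028065661180074118800 + 1760264027441979820516916160 + 1721997418149762867896983200 + 1685359175210406211133217600 + 1650247525726856081734608900 + 1616569004793654937209412800 + 1584237624697781838465224544 + 1553174141860570429867867200 + 1523305408363251767755023600 + 1494563796884699847608702400 + 1466886689534983183764096800 + 1440216022452528944059295040 + 1414497879194448070058236200 + 1389682126927878805671249600 + 1365722090256708481435538400 + 1342574258218459185140020800 + 1320198020581484865387687120 + 1298555430080149047922315200 + 1277610987659501482633245600 + 1257331448172842728940654400 + 1237685644295142061300956675 + 1218644326690601414204018880 + 1200180018710440786716079200 + 1182266884102822267511361600 + 1164880606395427822400900400 + 1147998278766508578597988800 + 1131598303355558456046588960 = 382818091273633420981408021257, so H_70 = 382818091273633420981408021257/79211881234889091923261227200; reducing by gcd(382818091273633420981408021257, 79211881234889091923261227200) = 9 gives 42535343474848157886823113473/8801320137209899102584580800 ≈ 4.83284. (The PNT-adjacent estimate ln(70) + γ ≈ 4.82571 matches within O(1/n).)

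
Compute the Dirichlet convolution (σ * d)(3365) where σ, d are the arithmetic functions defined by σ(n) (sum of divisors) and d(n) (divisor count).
(σ * d)(3365) = 5408

Divisors of 3365: [1, 5, 673, 3365]. For each d | 3365:
  d = 1: σ(1) · d(3365/1) = 1 · 4 = 4
  d = 5: σ(5) · d(3365/5) = 6 · 2 = 12
  d = 673: σ(673) · d(3365/673) = 674 · 2 = 1348
  d = 3365: σ(3365) · d(3365/3365) = 4044 · 1 = 4044
Summing: (σ * d)(3365) = 4 + 12 + 1348 + 4044 = 5408.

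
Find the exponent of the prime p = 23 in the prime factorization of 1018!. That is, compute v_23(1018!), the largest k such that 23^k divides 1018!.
v_23(1018!) = 45

Legendre's formula: v_p(n!) = Σ_{k ≥ 1} ⌊n / p^k⌋. For p = 23, n = 1018, the terms are:
  ⌊1018/23^1⌋ = ⌊1018/23⌋ = 44
  ⌊1018/23^2⌋ = ⌊1018/529⌋ = 1
(the next term ⌊1018/23^3⌋ = 0, terminating the sum). Summing: v_23(1018!) = 44 + 1 = 45.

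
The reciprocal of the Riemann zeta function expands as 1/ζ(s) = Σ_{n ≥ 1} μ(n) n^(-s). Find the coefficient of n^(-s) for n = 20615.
μ(20615) = 1

Factor n = 20615 = 5 · 7 · 19 · 31. μ(n) = 0 if any exponent ≥ 2 (not squarefree); otherwise μ(n) = (−1)^{ω(n)} where ω(n) is the number of distinct prime factors. Applying: μ(20615) = 1.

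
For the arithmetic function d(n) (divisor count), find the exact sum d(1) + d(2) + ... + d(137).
Σ_{n ≤ 137} d(n) = 697

Compute d(n) for each 1 ≤ n ≤ 137: d(1) = 1, d(2) = 2, d(3) = 2, d(4) = 3, d(5) = 2, d(6) = 4, d(7) = 2, d(8) = 4, d(9) = 3, d(10) = 4, d(11) = 2, d(12) = 6, d(13) = 2, d(14) = 4, d(15) = 4, d(16) = 5, d(17) = 2, d(18) = 6, d(19) = 2, d(20) = 6, d(21) = 4, d(22) = 4, d(23) = 2, d(24) = 8, d(25) = 3, d(26) = 4, d(27) = 4, d(28) = 6, d(29) = 2, d(30) = 8, d(31) = 2, d(32) = 6, d(33) = 4, d(34) = 4, d(35) = 4, d(36) = 9, d(37) = 2, d(38) = 4, d(39) = 4, d(40) = 8, d(41) = 2, d(42) = 8, d(43) = 2, d(44) = 6, d(45) = 6, d(46) = 4, d(47) = 2, d(48) = 10, d(49) = 3, d(50) = 6, d(51) = 4, d(52) = 6, d(53) = 2, d(54) = 8, d(55) = 4, d(56) = 8, d(57) = 4, d(58) = 4, d(59) = 2, d(60) = 12, d(61) = 2, d(62) = 4, d(63) = 6, d(64) = 7, d(65) = 4, d(66) = 8, d(67) = 2, d(68) = 6, d(69) = 4, d(70) = 8, d(71) = 2, d(72) = 12, d(73) = 2, d(74) = 4, d(75) = 6, d(76) = 6, d(77) = 4, d(78) = 8, d(79) = 2, d(80) = 10, d(81) = 5, d(82) = 4, d(83) = 2, d(84) = 12, d(85) = 4, d(86) = 4, d(87) = 4, d(88) = 8, d(89) = 2, d(90) = 12, d(91) = 4, d(92) = 6, d(93) = 4, d(94) = 4, d(95) = 4, d(96) = 12, d(97) = 2, d(98) = 6, d(99) = 6, d(100) = 9, d(101) = 2, d(102) = 8, d(103) = 2, d(104) = 8, d(105) = 8, d(106) = 4, d(107) = 2, d(108) = 12, d(109) = 2, d(110) = 8, d(111) = 4, d(112) = 10, d(113) = 2, d(114) = 8, d(115) = 4, d(116) = 6, d(117) = 6, d(118) = 4, d(119) = 4, d(120) = 16, d(121) = 3, d(122) = 4, d(123) = 4, d(124) = 6, d(125) = 4, d(126) = 12, d(127) = 2, d(128) = 8, d(129) = 4, d(130) = 8, d(131) = 2, d(132) = 12, d(133) = 4, d(134) = 4, d(135) = 8, d(136) = 8, d(137) = 2. Summing all 137 values: 697. (Dirichlet's divisor formula: Σ_{n ≤ x} d(n) = x ln(x) + (2γ − 1) x + O(√x). For x = 137, the asymptotic estimate is ≈ 695.19.)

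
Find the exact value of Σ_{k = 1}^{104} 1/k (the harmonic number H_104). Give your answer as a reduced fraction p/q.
H_104 = 151628729214843927768244125436857365638449733/29012042540587955997705808574162155756055616

Direct summation: H_104 = 1 + 1/2 + ... + 1/104. The least common denominator is lcm(1, ..., 104) = 725301063514698899942645214354053893901390400; over this denominator the numerator is 725301063514698899942645214354053893901390400 + 362650531757349449971322607177026946950695200 + 241767021171566299980881738118017964633796800 + 181325265878674724985661303588513473475347600 + 145060212702939779988529042870810778780278080 + 120883510585783149990440869059008982316898400 + 103614437644956985706092173479150556271627200 + 90662632939337362492830651794256736737673800 + 80589007057188766660293912706005988211265600 + 72530106351469889994264521435405389390139040 + 65936460319518081812967746759459444900126400 + 60441755292891574995220434529504491158449200 + 55792389501130684610972708796465684146260800 + 51807218822478492853046086739575278135813600 + 48353404234313259996176347623603592926759360 + 45331316469668681246415325897128368368836900 + 42664768442041111761332071432591405523611200 + 40294503528594383330146956353002994105632800 + 38173740184984152628560274439687047047441600 + 36265053175734944997132260717702694695069520 + 34538145881652328568697391159716852090542400 + 32968230159759040906483873379729722450063200 + 31534828848465169562723704971915386691364800 + 30220877646445787497610217264752245579224600 + 29012042540587955997705808574162155756055616 + 27896194750565342305486354398232842073130400 + 26863002352396255553431304235335329403755200 + 25903609411239246426523043369787639067906800 + 25010381500506858618711903943243237720737600 + 24176702117156629998088173811801796463379680 + 23396808500474158062665974656582383674238400 + 22665658234834340623207662948564184184418450 + 21978820106506027270989248919819814966708800 + 21332384221020555880666035716295702761805600 + 20722887528991397141218434695830111254325440 + 20147251764297191665073478176501497052816400 + 19602731446343213511963384171731186321659200 + 19086870092492076314280137219843523523720800 + 18597463167043561536990902932155228048753600 + 18132526587867472498566130358851347347534760 + 17690269841821924388845005228147655948814400 + 17269072940826164284348695579858426045271200 + 16867466593365090696340586380326834741892800 + 16484115079879520453241936689864861225031600 + 16117801411437753332058782541201197642253120 + 15767414424232584781361852485957693345682400 + 15431937521589338296652025837320295614923200 + 15110438823222893748805108632376122789612300 + 14802062520708140815156024782735793753089600 + 14506021270293977998852904287081077878027808 + 14221589480680370587110690477530468507870400 + 13948097375282671152743177199116421036565200 + 13684925726692432074389532346302903658516800 + 13431501176198127776715652117667664701877600 + 13187292063903616362593549351891888980025280 + 12951804705619623213261521684893819533953400 + 12724580061661384209520091479895682349147200 + 12505190750253429309355951971621618860368800 + 12293238364655913558349918887356845659345600 + 12088351058578314999044086905900898231689840 + 11890181369093424589223692038591047441006400 + 11698404250237079031332987328291191837119200 + 11512715293884109522899130386572284030180800 + 11332829117417170311603831474282092092209225 + 11158477900226136922194541759293136829252160 + 10989410053253013635494624459909907483354400 + 10825389007682073133472316632150058117931200 + 10666192110510277940333017858147851380902800 + 10511609616155056520907901657305128897121600 + 10361443764495698570609217347915055627162720 + 10215507936826745069614721328930336533822400 + 10073625882148595832536739088250748526408200 + 9935631007050669862228016634987039642484800 + 9801365723171606755981692085865593160829600 + 9670680846862651999235269524720718585351872 + 9543435046246038157140068609921761761860400 + 9419494331359725973281106679922777842875200 + 9298731583521780768495451466077614024376800 + 9181026120439226581552471067772834100017600 + 9066263293933736249283065179425673673767380 + 8954334117465418517810434745111776467918400 + 8845134920910962194422502614073827974407200 + 8738567030297577107742713425952456553028800 + 8634536470413082142174347789929213022635600 + 8532953688408222352266414286518281104722240 + 8433733296682545348170293190163417370946400 + 8336793833502286206237301314414412573579200 + 8242057539939760226620968344932430612515800 + 8149450151850549437557811397236560605633600 + 8058900705718876666029391270600598821126560 + 7970341357304383515853244113780812020894400 + 7883707212116292390680926242978846672841200 + 7798936166824719354221991552194127891412800 + 7715968760794669148326012918660147807461600 + 7634748036996830525712054887937409409488320 + 7555219411611446874402554316188061394806150 + 7477330551697926803532424890247978287643200 + 7401031260354070407578012391367896876544800 + 7326273368835342423663082973273271655569600 + 7253010635146988999426452143540538939013904 + 7181198648660385147946982320337167266350400 + 7110794740340185293555345238765234253935200 + 7041757898200960193617914702466542659236800 + 6974048687641335576371588599558210518282600 = 3790718230371098194206103135921434140961243325, so H_104 = 3790718230371098194206103135921434140961243325/725301063514698899942645214354053893901390400; reducing by gcd(3790718230371098194206103135921434140961243325, 725301063514698899942645214354053893901390400) = 25 gives 151628729214843927768244125436857365638449733/29012042540587955997705808574162155756055616 ≈ 5.22641. (The PNT-adjacent estimate ln(104) + γ ≈ 5.22161 matches within O(1/n).)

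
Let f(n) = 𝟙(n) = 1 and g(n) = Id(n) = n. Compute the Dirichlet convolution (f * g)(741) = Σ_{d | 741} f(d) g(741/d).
(𝟙 * Id)(741) = 1120

Divisors of 741: [1, 3, 13, 19, 39, 57, 247, 741]. For each d | 741:
  d = 1: 𝟙(1) · Id(741/1) = 1 · 741 = 741
  d = 3: 𝟙(3) · Id(741/3) = 1 · 247 = 247
  d = 13: 𝟙(13) · Id(741/13) = 1 · 57 = 57
  d = 19: 𝟙(19) · Id(741/19) = 1 · 39 = 39
  d = 39: 𝟙(39) · Id(741/39) = 1 · 19 = 19
  d = 57: 𝟙(57) · Id(741/57) = 1 · 13 = 13
  d = 247: 𝟙(247) · Id(741/247) = 1 · 3 = 3
  d = 741: 𝟙(741) · Id(741/741) = 1 · 1 = 1
Summing: (𝟙 * Id)(741) = 741 + 247 + 57 + 39 + 19 + 13 + 3 + 1 = 1120.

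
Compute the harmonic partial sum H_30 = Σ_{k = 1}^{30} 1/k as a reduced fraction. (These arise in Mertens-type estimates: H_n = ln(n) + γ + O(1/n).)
H_30 = 9304682830147/2329089562800

Direct summation: H_30 = 1 + 1/2 + ... + 1/30. The least common denominator is lcm(1, ..., 30) = 2329089562800; over this denominator the numerator is 2329089562800 + 1164544781400 + 776363187600 + 582272390700 + 465817912560 + 388181593800 + 332727080400 + 291136195350 + 258787729200 + 232908956280 + 211735414800 + 194090796900 + 179160735600 + 166363540200 + 155272637520 + 145568097675 + 137005268400 + 129393864600 + 122583661200 + 116454478140 + 110909026800 + 105867707400 + 101264763600 + 97045398450 + 93163582512 + 89580367800 + 86262576400 + 83181770100 + 80313433200 + 77636318760 = 9304682830147, so H_30 = 9304682830147/2329089562800 (already in lowest terms) ≈ 3.99499. (The PNT-adjacent estimate ln(30) + γ ≈ 3.97841 matches within O(1/n).)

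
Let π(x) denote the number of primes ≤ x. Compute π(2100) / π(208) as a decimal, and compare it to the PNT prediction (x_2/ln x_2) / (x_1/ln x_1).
π(2100)/π(208) = 317/46 ≈ 6.8913;  PNT prediction ≈ 7.0445.

π(208) = 46 and π(2100) = 317, so π(2100)/π(208) ≈ 6.8913. The PNT-predicted ratio is (2100/ln(2100)) / (208/ln(208)) ≈ 7.0445. The two agree to within a few percent, as expected.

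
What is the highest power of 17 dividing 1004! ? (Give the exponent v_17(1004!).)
v_17(1004!) = 62

Legendre's formula: v_p(n!) = Σ_{k ≥ 1} ⌊n / p^k⌋. For p = 17, n = 1004, the terms are:
  ⌊1004/17^1⌋ = ⌊1004/17⌋ = 59
  ⌊1004/17^2⌋ = ⌊1004/289⌋ = 3
(the next term ⌊1004/17^3⌋ = 0, terminating the sum). Summing: v_17(1004!) = 59 + 3 = 62.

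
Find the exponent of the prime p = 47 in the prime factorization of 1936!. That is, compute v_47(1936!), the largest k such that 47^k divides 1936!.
v_47(1936!) = 41

Legendre's formula: v_p(n!) = Σ_{k ≥ 1} ⌊n / p^k⌋. For p = 47, n = 1936, the terms are:
  ⌊1936/47^1⌋ = ⌊1936/47⌋ = 41
(the next term ⌊1936/47^2⌋ = 0, terminating the sum). Summing: v_47(1936!) = 41 = 41.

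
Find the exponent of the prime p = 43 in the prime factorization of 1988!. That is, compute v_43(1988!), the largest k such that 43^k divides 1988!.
v_43(1988!) = 47

Legendre's formula: v_p(n!) = Σ_{k ≥ 1} ⌊n / p^k⌋. For p = 43, n = 1988, the terms are:
  ⌊1988/43^1⌋ = ⌊1988/43⌋ = 46
  ⌊1988/43^2⌋ = ⌊1988/1849⌋ = 1
(the next term ⌊1988/43^3⌋ = 0, terminating the sum). Summing: v_43(1988!) = 46 + 1 = 47.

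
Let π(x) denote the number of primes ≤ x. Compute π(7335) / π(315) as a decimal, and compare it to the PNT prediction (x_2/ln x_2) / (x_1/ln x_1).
π(7335)/π(315) = 935/65 ≈ 14.3846;  PNT prediction ≈ 15.0502.

π(315) = 65 and π(7335) = 935, so π(7335)/π(315) ≈ 14.3846. The PNT-predicted ratio is (7335/ln(7335)) / (315/ln(315)) ≈ 15.0502. The two agree to within a few percent, as expected.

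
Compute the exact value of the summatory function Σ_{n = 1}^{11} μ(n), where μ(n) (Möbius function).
Σ_{n ≤ 11} μ(n) = -2

Compute μ(n) for each 1 ≤ n ≤ 11: μ(1) = 1, μ(2) = -1, μ(3) = -1, μ(4) = 0, μ(5) = -1, μ(6) = 1, μ(7) = -1, μ(8) = 0, μ(9) = 0, μ(10) = 1, μ(11) = -1. Summing all 11 values: -2. (Mertens function M(x) = Σ_{n ≤ x} μ(n); on average M(x) should be small (PNT ⟺ M(x) = o(x)).)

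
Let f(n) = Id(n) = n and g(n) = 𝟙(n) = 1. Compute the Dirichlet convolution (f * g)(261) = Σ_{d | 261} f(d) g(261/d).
(Id * 𝟙)(261) = 390

Divisors of 261: [1, 3, 9, 29, 87, 261]. For each d | 261:
  d = 1: Id(1) · 𝟙(261/1) = 1 · 1 = 1
  d = 3: Id(3) · 𝟙(261/3) = 3 · 1 = 3
  d = 9: Id(9) · 𝟙(261/9) = 9 · 1 = 9
  d = 29: Id(29) · 𝟙(261/29) = 29 · 1 = 29
  d = 87: Id(87) · 𝟙(261/87) = 87 · 1 = 87
  d = 261: Id(261) · 𝟙(261/261) = 261 · 1 = 261
Summing: (Id * 𝟙)(261) = 1 + 3 + 9 + 29 + 87 + 261 = 390.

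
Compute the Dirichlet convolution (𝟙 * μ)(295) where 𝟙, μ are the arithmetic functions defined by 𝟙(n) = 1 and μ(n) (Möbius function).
(𝟙 * μ)(295) = 0

Divisors of 295: [1, 5, 59, 295]. For each d | 295:
  d = 1: 𝟙(1) · μ(295/1) = 1 · 1 = 1
  d = 5: 𝟙(5) · μ(295/5) = 1 · -1 = -1
  d = 59: 𝟙(59) · μ(295/59) = 1 · -1 = -1
  d = 295: 𝟙(295) · μ(295/295) = 1 · 1 = 1
Summing: (𝟙 * μ)(295) = 1 + -1 + -1 + 1 = 0.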